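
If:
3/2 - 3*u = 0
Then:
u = 1/2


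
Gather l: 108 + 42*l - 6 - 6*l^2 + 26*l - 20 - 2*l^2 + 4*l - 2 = -8*l^2 + 72*l + 80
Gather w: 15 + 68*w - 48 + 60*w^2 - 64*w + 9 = 60*w^2 + 4*w - 24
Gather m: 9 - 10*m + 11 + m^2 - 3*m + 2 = m^2 - 13*m + 22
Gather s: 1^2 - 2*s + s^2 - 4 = s^2 - 2*s - 3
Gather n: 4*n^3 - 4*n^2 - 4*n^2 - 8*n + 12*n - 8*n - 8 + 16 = 4*n^3 - 8*n^2 - 4*n + 8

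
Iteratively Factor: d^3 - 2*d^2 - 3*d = (d + 1)*(d^2 - 3*d) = d*(d + 1)*(d - 3)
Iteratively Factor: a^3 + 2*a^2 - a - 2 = (a - 1)*(a^2 + 3*a + 2) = (a - 1)*(a + 2)*(a + 1)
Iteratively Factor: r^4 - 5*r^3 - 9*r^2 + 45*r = (r - 3)*(r^3 - 2*r^2 - 15*r) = r*(r - 3)*(r^2 - 2*r - 15) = r*(r - 3)*(r + 3)*(r - 5)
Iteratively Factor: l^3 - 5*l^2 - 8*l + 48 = (l - 4)*(l^2 - l - 12) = (l - 4)*(l + 3)*(l - 4)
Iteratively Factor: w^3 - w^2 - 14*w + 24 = (w + 4)*(w^2 - 5*w + 6) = (w - 2)*(w + 4)*(w - 3)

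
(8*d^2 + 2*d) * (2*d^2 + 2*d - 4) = 16*d^4 + 20*d^3 - 28*d^2 - 8*d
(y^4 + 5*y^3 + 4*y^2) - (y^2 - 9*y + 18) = y^4 + 5*y^3 + 3*y^2 + 9*y - 18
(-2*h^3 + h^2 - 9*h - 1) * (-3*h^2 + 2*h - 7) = 6*h^5 - 7*h^4 + 43*h^3 - 22*h^2 + 61*h + 7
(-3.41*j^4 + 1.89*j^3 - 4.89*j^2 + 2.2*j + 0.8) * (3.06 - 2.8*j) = 9.548*j^5 - 15.7266*j^4 + 19.4754*j^3 - 21.1234*j^2 + 4.492*j + 2.448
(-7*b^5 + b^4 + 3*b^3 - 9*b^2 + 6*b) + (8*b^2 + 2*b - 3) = -7*b^5 + b^4 + 3*b^3 - b^2 + 8*b - 3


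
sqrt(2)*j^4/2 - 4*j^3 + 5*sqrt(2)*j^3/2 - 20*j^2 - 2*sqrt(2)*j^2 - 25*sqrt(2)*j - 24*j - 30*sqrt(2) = (j + 3)*(j - 5*sqrt(2))*(j + sqrt(2))*(sqrt(2)*j/2 + sqrt(2))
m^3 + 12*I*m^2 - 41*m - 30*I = (m + I)*(m + 5*I)*(m + 6*I)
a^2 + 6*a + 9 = (a + 3)^2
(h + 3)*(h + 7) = h^2 + 10*h + 21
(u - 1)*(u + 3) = u^2 + 2*u - 3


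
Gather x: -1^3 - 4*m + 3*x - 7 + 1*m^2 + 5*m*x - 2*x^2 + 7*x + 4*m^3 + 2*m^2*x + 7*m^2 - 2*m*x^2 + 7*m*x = 4*m^3 + 8*m^2 - 4*m + x^2*(-2*m - 2) + x*(2*m^2 + 12*m + 10) - 8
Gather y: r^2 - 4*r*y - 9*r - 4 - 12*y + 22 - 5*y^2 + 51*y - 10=r^2 - 9*r - 5*y^2 + y*(39 - 4*r) + 8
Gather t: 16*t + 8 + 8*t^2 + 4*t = 8*t^2 + 20*t + 8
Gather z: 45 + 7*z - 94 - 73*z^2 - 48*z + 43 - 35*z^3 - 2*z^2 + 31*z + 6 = -35*z^3 - 75*z^2 - 10*z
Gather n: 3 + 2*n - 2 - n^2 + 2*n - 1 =-n^2 + 4*n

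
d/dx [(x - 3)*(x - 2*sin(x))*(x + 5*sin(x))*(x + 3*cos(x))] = (3 - x)*(x - 2*sin(x))*(x + 5*sin(x))*(3*sin(x) - 1) + (3 - x)*(x + 5*sin(x))*(x + 3*cos(x))*(2*cos(x) - 1) + (x - 3)*(x - 2*sin(x))*(x + 3*cos(x))*(5*cos(x) + 1) + (x - 2*sin(x))*(x + 5*sin(x))*(x + 3*cos(x))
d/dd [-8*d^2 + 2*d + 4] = 2 - 16*d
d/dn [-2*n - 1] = -2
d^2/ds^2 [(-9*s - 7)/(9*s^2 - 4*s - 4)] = 2*(4*(9*s - 2)^2*(9*s + 7) + 27*(9*s + 1)*(-9*s^2 + 4*s + 4))/(-9*s^2 + 4*s + 4)^3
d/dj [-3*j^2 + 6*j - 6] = 6 - 6*j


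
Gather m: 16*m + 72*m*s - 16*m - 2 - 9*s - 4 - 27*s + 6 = 72*m*s - 36*s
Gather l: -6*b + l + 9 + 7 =-6*b + l + 16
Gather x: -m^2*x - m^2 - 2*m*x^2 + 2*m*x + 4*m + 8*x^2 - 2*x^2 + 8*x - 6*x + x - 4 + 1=-m^2 + 4*m + x^2*(6 - 2*m) + x*(-m^2 + 2*m + 3) - 3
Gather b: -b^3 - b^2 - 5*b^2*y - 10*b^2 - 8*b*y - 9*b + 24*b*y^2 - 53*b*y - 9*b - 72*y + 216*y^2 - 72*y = -b^3 + b^2*(-5*y - 11) + b*(24*y^2 - 61*y - 18) + 216*y^2 - 144*y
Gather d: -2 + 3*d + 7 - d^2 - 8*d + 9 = -d^2 - 5*d + 14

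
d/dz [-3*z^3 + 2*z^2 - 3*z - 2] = -9*z^2 + 4*z - 3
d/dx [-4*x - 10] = -4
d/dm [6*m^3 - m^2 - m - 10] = 18*m^2 - 2*m - 1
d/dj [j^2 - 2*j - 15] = 2*j - 2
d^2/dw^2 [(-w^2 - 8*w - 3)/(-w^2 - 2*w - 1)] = 12*(w - 1)/(w^4 + 4*w^3 + 6*w^2 + 4*w + 1)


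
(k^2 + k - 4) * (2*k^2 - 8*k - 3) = 2*k^4 - 6*k^3 - 19*k^2 + 29*k + 12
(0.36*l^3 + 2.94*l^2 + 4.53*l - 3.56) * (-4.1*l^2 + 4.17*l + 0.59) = -1.476*l^5 - 10.5528*l^4 - 6.1008*l^3 + 35.2207*l^2 - 12.1725*l - 2.1004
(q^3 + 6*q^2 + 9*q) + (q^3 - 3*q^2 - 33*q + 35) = 2*q^3 + 3*q^2 - 24*q + 35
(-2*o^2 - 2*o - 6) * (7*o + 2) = -14*o^3 - 18*o^2 - 46*o - 12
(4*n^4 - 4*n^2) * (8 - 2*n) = -8*n^5 + 32*n^4 + 8*n^3 - 32*n^2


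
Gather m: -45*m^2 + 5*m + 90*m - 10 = -45*m^2 + 95*m - 10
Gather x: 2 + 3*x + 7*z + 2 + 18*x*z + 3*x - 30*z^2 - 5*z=x*(18*z + 6) - 30*z^2 + 2*z + 4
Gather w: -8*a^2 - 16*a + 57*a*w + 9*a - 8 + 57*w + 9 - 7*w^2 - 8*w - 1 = -8*a^2 - 7*a - 7*w^2 + w*(57*a + 49)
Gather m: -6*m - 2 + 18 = 16 - 6*m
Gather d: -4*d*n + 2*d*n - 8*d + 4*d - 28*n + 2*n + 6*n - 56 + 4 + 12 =d*(-2*n - 4) - 20*n - 40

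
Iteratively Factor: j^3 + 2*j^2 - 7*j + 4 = (j + 4)*(j^2 - 2*j + 1) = (j - 1)*(j + 4)*(j - 1)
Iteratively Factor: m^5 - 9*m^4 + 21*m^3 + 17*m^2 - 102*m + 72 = (m - 3)*(m^4 - 6*m^3 + 3*m^2 + 26*m - 24) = (m - 3)*(m - 1)*(m^3 - 5*m^2 - 2*m + 24) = (m - 4)*(m - 3)*(m - 1)*(m^2 - m - 6) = (m - 4)*(m - 3)^2*(m - 1)*(m + 2)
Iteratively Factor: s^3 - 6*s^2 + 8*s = (s)*(s^2 - 6*s + 8) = s*(s - 4)*(s - 2)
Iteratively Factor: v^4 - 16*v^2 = (v)*(v^3 - 16*v) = v*(v - 4)*(v^2 + 4*v) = v*(v - 4)*(v + 4)*(v)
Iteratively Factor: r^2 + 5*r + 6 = (r + 3)*(r + 2)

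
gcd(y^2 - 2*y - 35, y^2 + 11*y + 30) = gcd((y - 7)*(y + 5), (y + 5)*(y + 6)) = y + 5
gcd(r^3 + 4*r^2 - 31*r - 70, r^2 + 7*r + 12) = 1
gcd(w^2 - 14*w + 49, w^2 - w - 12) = 1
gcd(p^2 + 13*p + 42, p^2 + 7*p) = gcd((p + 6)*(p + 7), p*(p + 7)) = p + 7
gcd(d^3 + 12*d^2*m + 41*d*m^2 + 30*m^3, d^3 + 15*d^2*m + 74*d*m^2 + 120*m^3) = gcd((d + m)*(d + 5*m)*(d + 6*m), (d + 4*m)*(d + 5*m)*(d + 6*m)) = d^2 + 11*d*m + 30*m^2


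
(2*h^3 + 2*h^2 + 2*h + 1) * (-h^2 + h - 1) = -2*h^5 - 2*h^3 - h^2 - h - 1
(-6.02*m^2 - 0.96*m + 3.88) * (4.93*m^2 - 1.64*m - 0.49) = -29.6786*m^4 + 5.14*m^3 + 23.6526*m^2 - 5.8928*m - 1.9012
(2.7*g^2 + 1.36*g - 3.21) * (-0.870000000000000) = -2.349*g^2 - 1.1832*g + 2.7927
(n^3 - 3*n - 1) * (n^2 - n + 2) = n^5 - n^4 - n^3 + 2*n^2 - 5*n - 2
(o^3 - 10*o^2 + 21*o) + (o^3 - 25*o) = 2*o^3 - 10*o^2 - 4*o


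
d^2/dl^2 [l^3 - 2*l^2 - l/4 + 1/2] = 6*l - 4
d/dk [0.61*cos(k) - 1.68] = -0.61*sin(k)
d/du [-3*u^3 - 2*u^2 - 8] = u*(-9*u - 4)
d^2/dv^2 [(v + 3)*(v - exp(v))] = -v*exp(v) - 5*exp(v) + 2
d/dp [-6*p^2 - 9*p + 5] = -12*p - 9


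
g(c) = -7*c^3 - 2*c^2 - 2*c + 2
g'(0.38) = -6.55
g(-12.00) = 11834.00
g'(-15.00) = -4667.00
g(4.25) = -579.98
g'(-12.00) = -2978.00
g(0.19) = 1.50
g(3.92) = -458.23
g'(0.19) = -3.52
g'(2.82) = -180.28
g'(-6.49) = -860.56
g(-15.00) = 23207.00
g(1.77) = -46.62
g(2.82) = -176.53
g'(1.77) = -74.87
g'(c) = -21*c^2 - 4*c - 2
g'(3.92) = -340.37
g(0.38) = 0.57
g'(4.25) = -398.31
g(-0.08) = 2.15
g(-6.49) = 1844.26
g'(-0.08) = -1.81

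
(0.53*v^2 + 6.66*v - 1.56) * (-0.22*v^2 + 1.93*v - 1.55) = -0.1166*v^4 - 0.4423*v^3 + 12.3755*v^2 - 13.3338*v + 2.418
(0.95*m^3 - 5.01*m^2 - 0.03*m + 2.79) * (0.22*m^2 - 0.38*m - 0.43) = 0.209*m^5 - 1.4632*m^4 + 1.4887*m^3 + 2.7795*m^2 - 1.0473*m - 1.1997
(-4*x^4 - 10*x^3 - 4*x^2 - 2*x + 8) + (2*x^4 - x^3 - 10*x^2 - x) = -2*x^4 - 11*x^3 - 14*x^2 - 3*x + 8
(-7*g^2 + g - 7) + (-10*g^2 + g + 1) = -17*g^2 + 2*g - 6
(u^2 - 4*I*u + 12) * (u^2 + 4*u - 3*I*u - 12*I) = u^4 + 4*u^3 - 7*I*u^3 - 28*I*u^2 - 36*I*u - 144*I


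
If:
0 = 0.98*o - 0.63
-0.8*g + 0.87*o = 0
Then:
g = 0.70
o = 0.64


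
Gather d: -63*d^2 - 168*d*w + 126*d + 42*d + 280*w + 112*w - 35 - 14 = -63*d^2 + d*(168 - 168*w) + 392*w - 49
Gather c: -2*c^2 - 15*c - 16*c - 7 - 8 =-2*c^2 - 31*c - 15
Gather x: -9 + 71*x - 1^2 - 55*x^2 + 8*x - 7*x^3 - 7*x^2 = -7*x^3 - 62*x^2 + 79*x - 10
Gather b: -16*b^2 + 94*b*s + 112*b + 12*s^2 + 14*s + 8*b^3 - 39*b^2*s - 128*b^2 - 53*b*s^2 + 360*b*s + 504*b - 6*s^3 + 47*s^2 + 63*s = 8*b^3 + b^2*(-39*s - 144) + b*(-53*s^2 + 454*s + 616) - 6*s^3 + 59*s^2 + 77*s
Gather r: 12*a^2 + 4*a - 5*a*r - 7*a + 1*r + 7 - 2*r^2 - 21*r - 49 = 12*a^2 - 3*a - 2*r^2 + r*(-5*a - 20) - 42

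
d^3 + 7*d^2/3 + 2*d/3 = d*(d + 1/3)*(d + 2)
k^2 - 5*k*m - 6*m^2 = (k - 6*m)*(k + m)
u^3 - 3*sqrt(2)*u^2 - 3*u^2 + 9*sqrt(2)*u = u*(u - 3)*(u - 3*sqrt(2))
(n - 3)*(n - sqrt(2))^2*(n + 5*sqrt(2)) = n^4 - 3*n^3 + 3*sqrt(2)*n^3 - 18*n^2 - 9*sqrt(2)*n^2 + 10*sqrt(2)*n + 54*n - 30*sqrt(2)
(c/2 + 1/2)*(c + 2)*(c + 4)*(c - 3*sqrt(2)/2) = c^4/2 - 3*sqrt(2)*c^3/4 + 7*c^3/2 - 21*sqrt(2)*c^2/4 + 7*c^2 - 21*sqrt(2)*c/2 + 4*c - 6*sqrt(2)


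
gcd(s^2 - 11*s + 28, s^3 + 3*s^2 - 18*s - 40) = s - 4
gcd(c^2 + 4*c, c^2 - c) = c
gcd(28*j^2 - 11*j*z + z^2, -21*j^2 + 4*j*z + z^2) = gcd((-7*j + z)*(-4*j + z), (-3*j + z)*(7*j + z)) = 1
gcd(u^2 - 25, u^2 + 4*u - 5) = u + 5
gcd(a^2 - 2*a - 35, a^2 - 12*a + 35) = a - 7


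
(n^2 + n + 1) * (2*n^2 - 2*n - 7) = 2*n^4 - 7*n^2 - 9*n - 7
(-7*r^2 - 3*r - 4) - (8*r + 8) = -7*r^2 - 11*r - 12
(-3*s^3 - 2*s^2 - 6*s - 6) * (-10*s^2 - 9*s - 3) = 30*s^5 + 47*s^4 + 87*s^3 + 120*s^2 + 72*s + 18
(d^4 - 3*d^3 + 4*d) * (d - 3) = d^5 - 6*d^4 + 9*d^3 + 4*d^2 - 12*d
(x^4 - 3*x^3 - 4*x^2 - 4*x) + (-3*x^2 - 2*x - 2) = x^4 - 3*x^3 - 7*x^2 - 6*x - 2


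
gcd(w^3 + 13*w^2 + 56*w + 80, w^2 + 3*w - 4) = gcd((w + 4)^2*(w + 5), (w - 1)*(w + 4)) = w + 4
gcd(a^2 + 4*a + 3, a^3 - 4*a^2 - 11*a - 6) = a + 1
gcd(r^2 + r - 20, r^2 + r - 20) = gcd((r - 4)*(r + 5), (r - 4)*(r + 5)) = r^2 + r - 20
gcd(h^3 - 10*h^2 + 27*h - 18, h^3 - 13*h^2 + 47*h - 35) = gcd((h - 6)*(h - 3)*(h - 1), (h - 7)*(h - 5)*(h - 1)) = h - 1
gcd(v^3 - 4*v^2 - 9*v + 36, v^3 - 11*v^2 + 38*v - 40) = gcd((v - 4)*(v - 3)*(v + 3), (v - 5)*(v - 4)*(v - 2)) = v - 4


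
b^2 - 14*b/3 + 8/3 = (b - 4)*(b - 2/3)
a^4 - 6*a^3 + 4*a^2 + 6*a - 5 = (a - 5)*(a - 1)^2*(a + 1)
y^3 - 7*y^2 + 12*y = y*(y - 4)*(y - 3)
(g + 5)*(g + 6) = g^2 + 11*g + 30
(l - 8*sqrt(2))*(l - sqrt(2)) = l^2 - 9*sqrt(2)*l + 16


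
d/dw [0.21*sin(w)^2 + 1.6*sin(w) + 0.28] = (0.42*sin(w) + 1.6)*cos(w)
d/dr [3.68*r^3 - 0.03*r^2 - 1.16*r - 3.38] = 11.04*r^2 - 0.06*r - 1.16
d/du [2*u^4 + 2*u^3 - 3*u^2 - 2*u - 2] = 8*u^3 + 6*u^2 - 6*u - 2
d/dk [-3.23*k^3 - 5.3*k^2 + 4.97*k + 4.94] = -9.69*k^2 - 10.6*k + 4.97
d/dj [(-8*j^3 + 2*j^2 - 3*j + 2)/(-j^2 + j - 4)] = (8*j^4 - 16*j^3 + 95*j^2 - 12*j + 10)/(j^4 - 2*j^3 + 9*j^2 - 8*j + 16)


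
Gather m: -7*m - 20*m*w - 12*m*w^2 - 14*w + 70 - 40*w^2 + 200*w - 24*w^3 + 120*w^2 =m*(-12*w^2 - 20*w - 7) - 24*w^3 + 80*w^2 + 186*w + 70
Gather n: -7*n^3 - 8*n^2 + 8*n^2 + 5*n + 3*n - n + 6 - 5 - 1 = -7*n^3 + 7*n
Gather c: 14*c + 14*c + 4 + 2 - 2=28*c + 4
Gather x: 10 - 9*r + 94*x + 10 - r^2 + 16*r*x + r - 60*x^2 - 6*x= -r^2 - 8*r - 60*x^2 + x*(16*r + 88) + 20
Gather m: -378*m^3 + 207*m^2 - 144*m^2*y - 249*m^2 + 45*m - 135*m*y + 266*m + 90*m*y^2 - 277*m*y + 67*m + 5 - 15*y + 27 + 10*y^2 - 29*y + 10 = -378*m^3 + m^2*(-144*y - 42) + m*(90*y^2 - 412*y + 378) + 10*y^2 - 44*y + 42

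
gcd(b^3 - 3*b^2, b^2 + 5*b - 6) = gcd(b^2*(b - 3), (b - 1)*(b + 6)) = 1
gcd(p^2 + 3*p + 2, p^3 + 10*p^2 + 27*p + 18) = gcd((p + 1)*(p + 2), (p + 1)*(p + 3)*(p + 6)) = p + 1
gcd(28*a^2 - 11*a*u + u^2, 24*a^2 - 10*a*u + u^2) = -4*a + u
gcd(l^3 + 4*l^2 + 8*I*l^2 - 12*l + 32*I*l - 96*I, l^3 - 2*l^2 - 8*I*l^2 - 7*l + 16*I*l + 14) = l - 2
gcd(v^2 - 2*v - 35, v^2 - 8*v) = 1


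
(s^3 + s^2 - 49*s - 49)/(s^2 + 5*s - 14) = (s^2 - 6*s - 7)/(s - 2)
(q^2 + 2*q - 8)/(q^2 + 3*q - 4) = (q - 2)/(q - 1)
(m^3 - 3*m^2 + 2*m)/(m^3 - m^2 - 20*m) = (-m^2 + 3*m - 2)/(-m^2 + m + 20)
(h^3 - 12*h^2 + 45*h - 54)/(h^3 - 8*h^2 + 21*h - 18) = (h - 6)/(h - 2)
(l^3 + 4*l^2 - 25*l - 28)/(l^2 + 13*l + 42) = (l^2 - 3*l - 4)/(l + 6)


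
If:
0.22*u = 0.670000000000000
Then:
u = 3.05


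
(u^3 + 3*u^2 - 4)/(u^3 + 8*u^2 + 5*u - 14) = (u + 2)/(u + 7)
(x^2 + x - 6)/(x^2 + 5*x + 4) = (x^2 + x - 6)/(x^2 + 5*x + 4)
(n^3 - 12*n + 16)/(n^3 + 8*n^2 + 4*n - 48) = (n - 2)/(n + 6)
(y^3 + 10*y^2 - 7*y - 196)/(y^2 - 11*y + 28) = (y^2 + 14*y + 49)/(y - 7)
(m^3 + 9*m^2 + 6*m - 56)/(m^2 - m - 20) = (m^2 + 5*m - 14)/(m - 5)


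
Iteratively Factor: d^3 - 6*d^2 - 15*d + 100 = (d - 5)*(d^2 - d - 20) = (d - 5)*(d + 4)*(d - 5)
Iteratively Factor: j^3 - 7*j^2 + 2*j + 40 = (j + 2)*(j^2 - 9*j + 20) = (j - 4)*(j + 2)*(j - 5)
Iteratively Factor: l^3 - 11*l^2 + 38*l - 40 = (l - 4)*(l^2 - 7*l + 10) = (l - 4)*(l - 2)*(l - 5)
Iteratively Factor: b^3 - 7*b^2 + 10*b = (b)*(b^2 - 7*b + 10) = b*(b - 5)*(b - 2)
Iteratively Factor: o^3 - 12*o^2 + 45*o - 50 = (o - 5)*(o^2 - 7*o + 10) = (o - 5)*(o - 2)*(o - 5)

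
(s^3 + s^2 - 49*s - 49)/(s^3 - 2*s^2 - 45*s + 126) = (s^2 - 6*s - 7)/(s^2 - 9*s + 18)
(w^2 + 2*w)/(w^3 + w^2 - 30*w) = (w + 2)/(w^2 + w - 30)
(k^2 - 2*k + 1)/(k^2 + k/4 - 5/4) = 4*(k - 1)/(4*k + 5)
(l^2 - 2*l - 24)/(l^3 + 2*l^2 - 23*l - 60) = (l - 6)/(l^2 - 2*l - 15)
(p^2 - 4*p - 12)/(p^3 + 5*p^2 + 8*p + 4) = (p - 6)/(p^2 + 3*p + 2)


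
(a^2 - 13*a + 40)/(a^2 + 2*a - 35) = (a - 8)/(a + 7)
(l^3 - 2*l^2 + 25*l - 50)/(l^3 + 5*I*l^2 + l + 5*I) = (l^2 - l*(2 + 5*I) + 10*I)/(l^2 + 1)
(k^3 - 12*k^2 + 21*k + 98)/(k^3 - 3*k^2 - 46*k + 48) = (k^3 - 12*k^2 + 21*k + 98)/(k^3 - 3*k^2 - 46*k + 48)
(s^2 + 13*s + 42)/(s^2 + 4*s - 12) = (s + 7)/(s - 2)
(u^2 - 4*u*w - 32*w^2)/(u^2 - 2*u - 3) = (-u^2 + 4*u*w + 32*w^2)/(-u^2 + 2*u + 3)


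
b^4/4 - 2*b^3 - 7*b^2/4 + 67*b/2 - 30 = (b/4 + 1)*(b - 6)*(b - 5)*(b - 1)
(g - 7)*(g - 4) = g^2 - 11*g + 28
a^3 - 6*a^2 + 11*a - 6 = (a - 3)*(a - 2)*(a - 1)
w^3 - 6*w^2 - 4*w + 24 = (w - 6)*(w - 2)*(w + 2)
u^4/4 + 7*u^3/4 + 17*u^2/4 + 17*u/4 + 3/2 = (u/2 + 1/2)*(u/2 + 1)*(u + 1)*(u + 3)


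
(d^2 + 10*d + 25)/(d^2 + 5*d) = (d + 5)/d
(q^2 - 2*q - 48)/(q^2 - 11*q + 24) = (q + 6)/(q - 3)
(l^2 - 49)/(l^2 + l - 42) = (l - 7)/(l - 6)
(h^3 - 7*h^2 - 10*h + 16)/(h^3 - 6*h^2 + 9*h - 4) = (h^2 - 6*h - 16)/(h^2 - 5*h + 4)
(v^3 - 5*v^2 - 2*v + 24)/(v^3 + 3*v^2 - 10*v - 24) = (v - 4)/(v + 4)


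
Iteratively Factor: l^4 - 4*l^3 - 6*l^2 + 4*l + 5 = (l + 1)*(l^3 - 5*l^2 - l + 5) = (l - 5)*(l + 1)*(l^2 - 1) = (l - 5)*(l + 1)^2*(l - 1)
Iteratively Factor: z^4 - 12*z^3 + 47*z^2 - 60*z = (z)*(z^3 - 12*z^2 + 47*z - 60) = z*(z - 3)*(z^2 - 9*z + 20) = z*(z - 5)*(z - 3)*(z - 4)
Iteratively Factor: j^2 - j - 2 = (j - 2)*(j + 1)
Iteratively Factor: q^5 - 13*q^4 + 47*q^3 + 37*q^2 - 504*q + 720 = (q - 5)*(q^4 - 8*q^3 + 7*q^2 + 72*q - 144) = (q - 5)*(q - 4)*(q^3 - 4*q^2 - 9*q + 36) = (q - 5)*(q - 4)*(q + 3)*(q^2 - 7*q + 12) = (q - 5)*(q - 4)^2*(q + 3)*(q - 3)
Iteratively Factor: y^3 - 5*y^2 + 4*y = (y - 1)*(y^2 - 4*y) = (y - 4)*(y - 1)*(y)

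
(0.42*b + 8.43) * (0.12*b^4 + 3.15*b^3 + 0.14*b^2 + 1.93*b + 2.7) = 0.0504*b^5 + 2.3346*b^4 + 26.6133*b^3 + 1.9908*b^2 + 17.4039*b + 22.761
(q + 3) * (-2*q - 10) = -2*q^2 - 16*q - 30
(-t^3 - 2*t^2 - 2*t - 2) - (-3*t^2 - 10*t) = -t^3 + t^2 + 8*t - 2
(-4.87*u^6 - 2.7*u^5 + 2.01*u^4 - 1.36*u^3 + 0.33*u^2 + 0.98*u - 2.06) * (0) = 0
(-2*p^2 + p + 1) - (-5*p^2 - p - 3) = 3*p^2 + 2*p + 4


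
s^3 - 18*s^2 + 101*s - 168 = (s - 8)*(s - 7)*(s - 3)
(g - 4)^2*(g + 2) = g^3 - 6*g^2 + 32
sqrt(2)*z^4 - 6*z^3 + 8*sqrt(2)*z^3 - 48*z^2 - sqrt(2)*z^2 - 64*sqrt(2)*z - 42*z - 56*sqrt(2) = (z + 7)*(z - 4*sqrt(2))*(z + sqrt(2))*(sqrt(2)*z + sqrt(2))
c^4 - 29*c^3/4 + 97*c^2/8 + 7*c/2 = c*(c - 4)*(c - 7/2)*(c + 1/4)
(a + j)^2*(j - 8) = a^2*j - 8*a^2 + 2*a*j^2 - 16*a*j + j^3 - 8*j^2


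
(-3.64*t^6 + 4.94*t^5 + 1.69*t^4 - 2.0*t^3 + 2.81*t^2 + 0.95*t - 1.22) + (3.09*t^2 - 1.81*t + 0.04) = -3.64*t^6 + 4.94*t^5 + 1.69*t^4 - 2.0*t^3 + 5.9*t^2 - 0.86*t - 1.18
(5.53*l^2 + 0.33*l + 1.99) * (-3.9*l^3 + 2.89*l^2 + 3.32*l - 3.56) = -21.567*l^5 + 14.6947*l^4 + 11.5523*l^3 - 12.8401*l^2 + 5.432*l - 7.0844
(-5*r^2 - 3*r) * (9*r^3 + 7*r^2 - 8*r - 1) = -45*r^5 - 62*r^4 + 19*r^3 + 29*r^2 + 3*r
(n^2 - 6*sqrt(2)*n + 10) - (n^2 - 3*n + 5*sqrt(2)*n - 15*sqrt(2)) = -11*sqrt(2)*n + 3*n + 10 + 15*sqrt(2)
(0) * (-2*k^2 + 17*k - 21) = 0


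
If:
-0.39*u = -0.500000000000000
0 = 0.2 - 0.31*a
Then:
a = 0.65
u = 1.28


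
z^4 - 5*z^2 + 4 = (z - 2)*(z - 1)*(z + 1)*(z + 2)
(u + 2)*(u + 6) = u^2 + 8*u + 12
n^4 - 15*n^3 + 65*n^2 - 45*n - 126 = (n - 7)*(n - 6)*(n - 3)*(n + 1)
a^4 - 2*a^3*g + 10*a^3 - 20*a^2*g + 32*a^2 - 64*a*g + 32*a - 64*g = (a + 2)*(a + 4)^2*(a - 2*g)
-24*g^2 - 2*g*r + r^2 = (-6*g + r)*(4*g + r)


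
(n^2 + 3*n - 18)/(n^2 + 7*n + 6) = (n - 3)/(n + 1)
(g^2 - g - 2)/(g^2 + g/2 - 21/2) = 2*(g^2 - g - 2)/(2*g^2 + g - 21)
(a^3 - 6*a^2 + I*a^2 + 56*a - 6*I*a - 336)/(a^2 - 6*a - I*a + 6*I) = (a^2 + I*a + 56)/(a - I)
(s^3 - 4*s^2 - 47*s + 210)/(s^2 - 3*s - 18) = (s^2 + 2*s - 35)/(s + 3)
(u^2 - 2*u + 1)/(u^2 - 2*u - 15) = (-u^2 + 2*u - 1)/(-u^2 + 2*u + 15)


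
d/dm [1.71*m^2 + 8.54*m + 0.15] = 3.42*m + 8.54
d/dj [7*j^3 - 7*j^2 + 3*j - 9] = 21*j^2 - 14*j + 3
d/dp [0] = 0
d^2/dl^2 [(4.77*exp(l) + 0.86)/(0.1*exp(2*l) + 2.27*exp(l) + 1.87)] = (0.0477*exp(4*l) - 1.04839*exp(3*l) - 4.76628000000001*exp(2*l) - 16.459959*exp(l) + 13.029599)*exp(l)/(0.001*exp(6*l) + 0.0681*exp(5*l) + 1.60197*exp(4*l) + 14.244023*exp(3*l) + 29.956839*exp(2*l) + 23.813889*exp(l) + 6.539203)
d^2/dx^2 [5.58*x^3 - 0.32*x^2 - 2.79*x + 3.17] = 33.48*x - 0.64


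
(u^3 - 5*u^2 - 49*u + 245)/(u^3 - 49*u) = (u - 5)/u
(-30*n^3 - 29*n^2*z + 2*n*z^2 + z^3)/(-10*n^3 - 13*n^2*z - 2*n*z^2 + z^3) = (6*n + z)/(2*n + z)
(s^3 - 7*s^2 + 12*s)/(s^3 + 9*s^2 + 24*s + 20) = s*(s^2 - 7*s + 12)/(s^3 + 9*s^2 + 24*s + 20)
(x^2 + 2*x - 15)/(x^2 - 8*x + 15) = (x + 5)/(x - 5)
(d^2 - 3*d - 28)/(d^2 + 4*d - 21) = (d^2 - 3*d - 28)/(d^2 + 4*d - 21)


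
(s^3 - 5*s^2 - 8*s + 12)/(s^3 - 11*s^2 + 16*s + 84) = (s - 1)/(s - 7)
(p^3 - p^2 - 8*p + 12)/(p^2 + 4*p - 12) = (p^2 + p - 6)/(p + 6)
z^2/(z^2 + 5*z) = z/(z + 5)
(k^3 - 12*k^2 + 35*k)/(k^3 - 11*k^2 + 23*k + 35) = k/(k + 1)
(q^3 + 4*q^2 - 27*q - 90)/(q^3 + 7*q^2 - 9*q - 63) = (q^2 + q - 30)/(q^2 + 4*q - 21)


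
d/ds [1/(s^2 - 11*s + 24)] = (11 - 2*s)/(s^2 - 11*s + 24)^2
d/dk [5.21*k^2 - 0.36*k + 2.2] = 10.42*k - 0.36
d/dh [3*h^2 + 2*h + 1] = 6*h + 2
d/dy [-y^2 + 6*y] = 6 - 2*y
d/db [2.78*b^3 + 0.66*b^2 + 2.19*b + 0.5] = 8.34*b^2 + 1.32*b + 2.19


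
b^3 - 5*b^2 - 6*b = b*(b - 6)*(b + 1)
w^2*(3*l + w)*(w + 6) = 3*l*w^3 + 18*l*w^2 + w^4 + 6*w^3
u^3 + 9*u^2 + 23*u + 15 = (u + 1)*(u + 3)*(u + 5)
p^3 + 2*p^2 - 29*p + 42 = (p - 3)*(p - 2)*(p + 7)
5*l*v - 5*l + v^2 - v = (5*l + v)*(v - 1)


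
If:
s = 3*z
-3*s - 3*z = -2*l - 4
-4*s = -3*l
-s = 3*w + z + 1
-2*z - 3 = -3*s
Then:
No Solution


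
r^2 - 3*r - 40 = (r - 8)*(r + 5)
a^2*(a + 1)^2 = a^4 + 2*a^3 + a^2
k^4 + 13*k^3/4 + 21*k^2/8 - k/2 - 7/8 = (k - 1/2)*(k + 1)^2*(k + 7/4)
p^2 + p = p*(p + 1)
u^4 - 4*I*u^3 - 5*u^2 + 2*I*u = u*(u - 2*I)*(u - I)^2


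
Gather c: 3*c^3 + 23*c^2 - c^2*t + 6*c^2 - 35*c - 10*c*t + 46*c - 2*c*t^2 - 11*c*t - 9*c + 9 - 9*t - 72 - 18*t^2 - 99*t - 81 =3*c^3 + c^2*(29 - t) + c*(-2*t^2 - 21*t + 2) - 18*t^2 - 108*t - 144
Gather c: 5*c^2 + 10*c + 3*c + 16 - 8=5*c^2 + 13*c + 8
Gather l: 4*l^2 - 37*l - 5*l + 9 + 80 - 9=4*l^2 - 42*l + 80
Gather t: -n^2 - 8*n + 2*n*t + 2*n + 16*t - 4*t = -n^2 - 6*n + t*(2*n + 12)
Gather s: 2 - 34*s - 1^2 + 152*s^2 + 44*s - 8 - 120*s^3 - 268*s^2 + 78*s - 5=-120*s^3 - 116*s^2 + 88*s - 12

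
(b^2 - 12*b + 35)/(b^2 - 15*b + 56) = (b - 5)/(b - 8)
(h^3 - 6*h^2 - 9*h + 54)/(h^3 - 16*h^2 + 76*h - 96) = (h^2 - 9)/(h^2 - 10*h + 16)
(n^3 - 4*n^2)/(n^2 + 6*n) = n*(n - 4)/(n + 6)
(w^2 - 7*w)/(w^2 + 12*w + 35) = w*(w - 7)/(w^2 + 12*w + 35)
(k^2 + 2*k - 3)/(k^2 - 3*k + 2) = (k + 3)/(k - 2)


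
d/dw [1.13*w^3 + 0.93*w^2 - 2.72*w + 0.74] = 3.39*w^2 + 1.86*w - 2.72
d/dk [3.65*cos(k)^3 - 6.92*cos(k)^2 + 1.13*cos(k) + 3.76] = (-10.95*cos(k)^2 + 13.84*cos(k) - 1.13)*sin(k)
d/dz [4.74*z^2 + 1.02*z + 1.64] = 9.48*z + 1.02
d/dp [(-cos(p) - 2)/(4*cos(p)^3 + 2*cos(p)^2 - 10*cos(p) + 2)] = 2*(13*sin(p)^2 - 7*cos(p) - cos(3*p) - 2)*sin(p)/(-2*sin(p)^2 - 7*cos(p) + cos(3*p) + 4)^2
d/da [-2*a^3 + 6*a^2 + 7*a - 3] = -6*a^2 + 12*a + 7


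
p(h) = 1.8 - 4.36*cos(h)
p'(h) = 4.36*sin(h)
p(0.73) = -1.45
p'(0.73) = 2.91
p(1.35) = 0.85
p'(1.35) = 4.25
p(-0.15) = -2.51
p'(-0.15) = -0.65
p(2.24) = 4.50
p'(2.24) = 3.42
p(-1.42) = 1.15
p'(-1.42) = -4.31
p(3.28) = 6.12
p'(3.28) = -0.60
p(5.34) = -0.76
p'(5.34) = -3.53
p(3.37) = 6.05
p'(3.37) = -0.99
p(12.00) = -1.88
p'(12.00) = -2.34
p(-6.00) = -2.39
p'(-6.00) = 1.22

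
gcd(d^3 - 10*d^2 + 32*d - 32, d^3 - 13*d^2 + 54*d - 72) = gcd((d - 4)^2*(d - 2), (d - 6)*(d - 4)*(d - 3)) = d - 4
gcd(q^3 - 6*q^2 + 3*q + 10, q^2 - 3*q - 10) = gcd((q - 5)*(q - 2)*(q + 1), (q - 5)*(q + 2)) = q - 5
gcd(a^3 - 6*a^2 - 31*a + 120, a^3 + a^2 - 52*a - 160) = a^2 - 3*a - 40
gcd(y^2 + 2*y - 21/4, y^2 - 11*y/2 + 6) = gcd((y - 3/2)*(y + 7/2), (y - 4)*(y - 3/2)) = y - 3/2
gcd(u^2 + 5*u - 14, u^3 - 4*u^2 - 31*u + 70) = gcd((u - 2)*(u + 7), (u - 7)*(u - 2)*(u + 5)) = u - 2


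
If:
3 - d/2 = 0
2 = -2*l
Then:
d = 6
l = -1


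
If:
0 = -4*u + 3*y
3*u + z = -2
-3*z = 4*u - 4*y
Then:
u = -18/31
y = -24/31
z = -8/31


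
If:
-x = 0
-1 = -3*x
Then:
No Solution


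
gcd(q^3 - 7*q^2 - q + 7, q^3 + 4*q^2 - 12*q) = 1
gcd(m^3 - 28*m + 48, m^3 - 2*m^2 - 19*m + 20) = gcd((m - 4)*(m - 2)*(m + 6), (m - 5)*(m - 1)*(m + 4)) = 1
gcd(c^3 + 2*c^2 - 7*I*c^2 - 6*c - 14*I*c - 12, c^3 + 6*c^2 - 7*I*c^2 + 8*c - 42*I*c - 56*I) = c + 2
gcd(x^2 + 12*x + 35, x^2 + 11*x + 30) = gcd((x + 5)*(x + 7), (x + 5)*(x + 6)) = x + 5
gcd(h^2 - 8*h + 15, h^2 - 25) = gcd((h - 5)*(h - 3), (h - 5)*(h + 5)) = h - 5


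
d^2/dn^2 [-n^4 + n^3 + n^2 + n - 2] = -12*n^2 + 6*n + 2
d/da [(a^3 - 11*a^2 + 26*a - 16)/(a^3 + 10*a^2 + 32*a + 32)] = 3*(7*a^3 - 24*a^2 - 60*a + 112)/(a^5 + 16*a^4 + 100*a^3 + 304*a^2 + 448*a + 256)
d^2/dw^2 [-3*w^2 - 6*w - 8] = -6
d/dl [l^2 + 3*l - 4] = 2*l + 3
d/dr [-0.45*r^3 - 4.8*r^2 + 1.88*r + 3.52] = -1.35*r^2 - 9.6*r + 1.88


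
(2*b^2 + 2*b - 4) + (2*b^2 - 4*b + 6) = 4*b^2 - 2*b + 2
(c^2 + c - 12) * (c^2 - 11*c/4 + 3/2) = c^4 - 7*c^3/4 - 53*c^2/4 + 69*c/2 - 18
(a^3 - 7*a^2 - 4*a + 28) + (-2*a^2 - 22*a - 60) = a^3 - 9*a^2 - 26*a - 32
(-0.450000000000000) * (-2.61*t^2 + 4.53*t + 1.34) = 1.1745*t^2 - 2.0385*t - 0.603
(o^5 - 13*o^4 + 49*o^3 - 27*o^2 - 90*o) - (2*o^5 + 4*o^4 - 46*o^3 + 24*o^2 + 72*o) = -o^5 - 17*o^4 + 95*o^3 - 51*o^2 - 162*o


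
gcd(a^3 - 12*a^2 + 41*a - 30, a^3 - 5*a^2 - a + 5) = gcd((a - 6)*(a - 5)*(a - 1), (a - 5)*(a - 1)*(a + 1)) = a^2 - 6*a + 5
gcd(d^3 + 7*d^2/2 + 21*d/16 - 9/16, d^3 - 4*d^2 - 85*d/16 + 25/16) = d - 1/4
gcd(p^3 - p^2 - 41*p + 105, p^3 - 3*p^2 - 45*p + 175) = p^2 + 2*p - 35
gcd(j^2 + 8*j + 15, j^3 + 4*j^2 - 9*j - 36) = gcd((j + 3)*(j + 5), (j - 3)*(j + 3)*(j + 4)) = j + 3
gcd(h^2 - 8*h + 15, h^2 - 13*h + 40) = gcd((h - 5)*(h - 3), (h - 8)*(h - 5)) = h - 5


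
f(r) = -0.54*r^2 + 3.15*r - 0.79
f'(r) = 3.15 - 1.08*r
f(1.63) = 2.91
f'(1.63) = 1.39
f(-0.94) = -4.23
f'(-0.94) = 4.17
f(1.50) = 2.72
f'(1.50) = 1.53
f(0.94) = 1.69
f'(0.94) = 2.13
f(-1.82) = -8.31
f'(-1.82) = 5.12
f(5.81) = -0.72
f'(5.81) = -3.12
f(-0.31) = -1.82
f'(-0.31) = 3.48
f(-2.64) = -12.87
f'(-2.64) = 6.00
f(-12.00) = -116.35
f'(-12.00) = 16.11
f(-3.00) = -15.10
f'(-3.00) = 6.39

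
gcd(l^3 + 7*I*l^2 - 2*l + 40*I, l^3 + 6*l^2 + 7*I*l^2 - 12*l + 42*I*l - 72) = l + 4*I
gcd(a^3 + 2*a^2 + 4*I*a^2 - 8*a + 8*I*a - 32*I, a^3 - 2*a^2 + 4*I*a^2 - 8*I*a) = a^2 + a*(-2 + 4*I) - 8*I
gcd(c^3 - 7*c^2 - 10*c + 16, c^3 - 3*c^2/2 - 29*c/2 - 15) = c + 2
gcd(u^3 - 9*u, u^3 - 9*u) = u^3 - 9*u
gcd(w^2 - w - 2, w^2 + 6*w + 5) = w + 1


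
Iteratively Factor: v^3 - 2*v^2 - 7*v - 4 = (v - 4)*(v^2 + 2*v + 1) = (v - 4)*(v + 1)*(v + 1)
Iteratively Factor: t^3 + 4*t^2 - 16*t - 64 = (t + 4)*(t^2 - 16) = (t + 4)^2*(t - 4)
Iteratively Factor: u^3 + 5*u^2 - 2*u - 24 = (u + 3)*(u^2 + 2*u - 8) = (u + 3)*(u + 4)*(u - 2)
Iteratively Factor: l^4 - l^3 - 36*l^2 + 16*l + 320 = (l + 4)*(l^3 - 5*l^2 - 16*l + 80) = (l - 4)*(l + 4)*(l^2 - l - 20) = (l - 4)*(l + 4)^2*(l - 5)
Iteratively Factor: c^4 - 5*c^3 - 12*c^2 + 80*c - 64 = (c + 4)*(c^3 - 9*c^2 + 24*c - 16) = (c - 4)*(c + 4)*(c^2 - 5*c + 4) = (c - 4)^2*(c + 4)*(c - 1)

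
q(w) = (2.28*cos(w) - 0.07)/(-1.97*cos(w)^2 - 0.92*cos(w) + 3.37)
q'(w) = (-3.94*sin(w)*cos(w) - 0.92*sin(w))*(2.28*cos(w) - 0.07)/(-1.97*cos(w)^2 - 0.92*cos(w) + 3.37)^2 - 2.28*sin(w)/(-1.97*cos(w)^2 - 0.92*cos(w) + 3.37)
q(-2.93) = -0.96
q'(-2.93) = 0.45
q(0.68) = 1.16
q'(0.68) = -2.97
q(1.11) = 0.37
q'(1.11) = -1.14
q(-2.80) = -0.89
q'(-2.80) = 0.64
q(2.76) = -0.87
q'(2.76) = -0.68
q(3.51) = -0.87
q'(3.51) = 0.67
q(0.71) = 1.08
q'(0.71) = -2.75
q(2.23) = -0.46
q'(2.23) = -0.73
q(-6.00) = 3.16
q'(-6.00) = -7.15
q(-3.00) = -0.99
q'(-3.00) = 0.31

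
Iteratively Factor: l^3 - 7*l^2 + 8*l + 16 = (l - 4)*(l^2 - 3*l - 4) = (l - 4)^2*(l + 1)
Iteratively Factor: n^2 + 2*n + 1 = (n + 1)*(n + 1)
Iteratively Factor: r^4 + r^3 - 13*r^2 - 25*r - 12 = (r + 3)*(r^3 - 2*r^2 - 7*r - 4) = (r - 4)*(r + 3)*(r^2 + 2*r + 1) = (r - 4)*(r + 1)*(r + 3)*(r + 1)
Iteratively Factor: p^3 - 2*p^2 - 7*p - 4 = (p + 1)*(p^2 - 3*p - 4) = (p - 4)*(p + 1)*(p + 1)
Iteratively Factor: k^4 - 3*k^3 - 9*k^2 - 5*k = (k - 5)*(k^3 + 2*k^2 + k) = (k - 5)*(k + 1)*(k^2 + k) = (k - 5)*(k + 1)^2*(k)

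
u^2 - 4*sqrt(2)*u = u*(u - 4*sqrt(2))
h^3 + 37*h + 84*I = (h - 7*I)*(h + 3*I)*(h + 4*I)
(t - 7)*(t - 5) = t^2 - 12*t + 35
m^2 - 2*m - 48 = (m - 8)*(m + 6)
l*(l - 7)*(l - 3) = l^3 - 10*l^2 + 21*l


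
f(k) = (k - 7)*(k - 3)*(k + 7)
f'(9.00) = 140.00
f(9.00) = 192.00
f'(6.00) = 23.00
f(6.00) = -39.00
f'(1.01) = -52.00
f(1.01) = 95.48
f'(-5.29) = 66.69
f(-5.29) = 174.22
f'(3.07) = -39.15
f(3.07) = -2.77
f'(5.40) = 6.08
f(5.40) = -47.62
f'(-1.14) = -38.26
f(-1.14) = 197.48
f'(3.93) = -26.25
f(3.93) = -31.21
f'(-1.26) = -36.68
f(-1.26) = 201.98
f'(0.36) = -50.77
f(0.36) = 129.02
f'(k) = (k - 7)*(k - 3) + (k - 7)*(k + 7) + (k - 3)*(k + 7)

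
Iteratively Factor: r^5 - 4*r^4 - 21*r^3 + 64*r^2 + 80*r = (r + 1)*(r^4 - 5*r^3 - 16*r^2 + 80*r) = (r + 1)*(r + 4)*(r^3 - 9*r^2 + 20*r) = r*(r + 1)*(r + 4)*(r^2 - 9*r + 20) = r*(r - 4)*(r + 1)*(r + 4)*(r - 5)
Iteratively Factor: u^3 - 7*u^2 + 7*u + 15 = (u - 5)*(u^2 - 2*u - 3) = (u - 5)*(u + 1)*(u - 3)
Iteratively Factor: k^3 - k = (k)*(k^2 - 1) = k*(k + 1)*(k - 1)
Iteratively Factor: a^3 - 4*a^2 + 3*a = (a - 1)*(a^2 - 3*a) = a*(a - 1)*(a - 3)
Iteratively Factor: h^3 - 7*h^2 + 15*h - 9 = (h - 3)*(h^2 - 4*h + 3) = (h - 3)^2*(h - 1)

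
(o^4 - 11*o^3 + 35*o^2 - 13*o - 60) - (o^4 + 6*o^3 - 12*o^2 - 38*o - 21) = -17*o^3 + 47*o^2 + 25*o - 39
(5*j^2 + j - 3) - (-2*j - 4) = 5*j^2 + 3*j + 1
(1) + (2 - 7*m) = 3 - 7*m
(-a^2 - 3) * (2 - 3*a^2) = 3*a^4 + 7*a^2 - 6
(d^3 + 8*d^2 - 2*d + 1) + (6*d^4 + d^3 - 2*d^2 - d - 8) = 6*d^4 + 2*d^3 + 6*d^2 - 3*d - 7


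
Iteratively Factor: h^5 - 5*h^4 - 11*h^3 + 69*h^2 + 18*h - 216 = (h - 3)*(h^4 - 2*h^3 - 17*h^2 + 18*h + 72) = (h - 3)^2*(h^3 + h^2 - 14*h - 24) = (h - 4)*(h - 3)^2*(h^2 + 5*h + 6) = (h - 4)*(h - 3)^2*(h + 3)*(h + 2)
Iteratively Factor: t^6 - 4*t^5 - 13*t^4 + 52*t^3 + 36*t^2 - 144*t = (t + 2)*(t^5 - 6*t^4 - t^3 + 54*t^2 - 72*t) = t*(t + 2)*(t^4 - 6*t^3 - t^2 + 54*t - 72) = t*(t - 2)*(t + 2)*(t^3 - 4*t^2 - 9*t + 36) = t*(t - 3)*(t - 2)*(t + 2)*(t^2 - t - 12) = t*(t - 4)*(t - 3)*(t - 2)*(t + 2)*(t + 3)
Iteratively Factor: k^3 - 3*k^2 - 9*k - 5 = (k + 1)*(k^2 - 4*k - 5) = (k + 1)^2*(k - 5)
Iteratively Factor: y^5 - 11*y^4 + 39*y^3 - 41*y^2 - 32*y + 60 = (y - 2)*(y^4 - 9*y^3 + 21*y^2 + y - 30) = (y - 2)^2*(y^3 - 7*y^2 + 7*y + 15) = (y - 3)*(y - 2)^2*(y^2 - 4*y - 5) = (y - 3)*(y - 2)^2*(y + 1)*(y - 5)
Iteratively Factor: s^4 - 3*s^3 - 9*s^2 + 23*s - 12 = (s - 4)*(s^3 + s^2 - 5*s + 3) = (s - 4)*(s - 1)*(s^2 + 2*s - 3) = (s - 4)*(s - 1)^2*(s + 3)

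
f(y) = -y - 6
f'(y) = -1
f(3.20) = -9.20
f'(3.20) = -1.00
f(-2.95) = -3.05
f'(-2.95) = -1.00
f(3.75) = -9.75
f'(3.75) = -1.00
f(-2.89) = -3.11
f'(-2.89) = -1.00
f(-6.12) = 0.12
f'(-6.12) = -1.00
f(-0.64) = -5.36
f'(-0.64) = -1.00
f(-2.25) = -3.75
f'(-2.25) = -1.00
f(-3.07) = -2.93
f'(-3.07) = -1.00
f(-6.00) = 0.00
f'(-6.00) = -1.00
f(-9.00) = 3.00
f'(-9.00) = -1.00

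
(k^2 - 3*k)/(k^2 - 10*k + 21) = k/(k - 7)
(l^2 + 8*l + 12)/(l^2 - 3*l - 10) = (l + 6)/(l - 5)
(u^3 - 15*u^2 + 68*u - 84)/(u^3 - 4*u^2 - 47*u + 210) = (u^2 - 9*u + 14)/(u^2 + 2*u - 35)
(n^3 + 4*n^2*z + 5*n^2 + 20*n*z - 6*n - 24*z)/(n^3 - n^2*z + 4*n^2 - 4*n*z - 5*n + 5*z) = (-n^2 - 4*n*z - 6*n - 24*z)/(-n^2 + n*z - 5*n + 5*z)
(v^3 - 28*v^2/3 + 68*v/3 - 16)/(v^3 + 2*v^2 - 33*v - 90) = (3*v^2 - 10*v + 8)/(3*(v^2 + 8*v + 15))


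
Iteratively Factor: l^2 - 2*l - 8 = (l - 4)*(l + 2)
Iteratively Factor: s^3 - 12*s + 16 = (s - 2)*(s^2 + 2*s - 8) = (s - 2)^2*(s + 4)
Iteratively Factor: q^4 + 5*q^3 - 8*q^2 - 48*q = (q + 4)*(q^3 + q^2 - 12*q) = (q - 3)*(q + 4)*(q^2 + 4*q) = q*(q - 3)*(q + 4)*(q + 4)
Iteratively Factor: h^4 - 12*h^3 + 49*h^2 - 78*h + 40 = (h - 4)*(h^3 - 8*h^2 + 17*h - 10) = (h - 4)*(h - 2)*(h^2 - 6*h + 5) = (h - 5)*(h - 4)*(h - 2)*(h - 1)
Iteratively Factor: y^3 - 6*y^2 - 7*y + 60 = (y - 4)*(y^2 - 2*y - 15) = (y - 5)*(y - 4)*(y + 3)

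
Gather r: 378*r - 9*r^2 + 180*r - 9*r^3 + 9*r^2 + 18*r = -9*r^3 + 576*r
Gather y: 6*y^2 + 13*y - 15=6*y^2 + 13*y - 15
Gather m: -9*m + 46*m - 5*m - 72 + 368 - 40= 32*m + 256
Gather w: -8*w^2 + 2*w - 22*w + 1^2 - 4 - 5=-8*w^2 - 20*w - 8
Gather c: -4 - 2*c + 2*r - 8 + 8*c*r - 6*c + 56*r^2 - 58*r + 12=c*(8*r - 8) + 56*r^2 - 56*r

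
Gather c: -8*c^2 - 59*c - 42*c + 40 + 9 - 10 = -8*c^2 - 101*c + 39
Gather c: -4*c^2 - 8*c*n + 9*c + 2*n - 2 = -4*c^2 + c*(9 - 8*n) + 2*n - 2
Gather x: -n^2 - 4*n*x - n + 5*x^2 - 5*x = -n^2 - n + 5*x^2 + x*(-4*n - 5)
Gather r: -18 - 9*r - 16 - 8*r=-17*r - 34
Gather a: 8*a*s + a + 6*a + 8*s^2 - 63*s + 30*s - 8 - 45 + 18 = a*(8*s + 7) + 8*s^2 - 33*s - 35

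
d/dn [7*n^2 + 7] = 14*n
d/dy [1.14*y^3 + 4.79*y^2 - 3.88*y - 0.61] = 3.42*y^2 + 9.58*y - 3.88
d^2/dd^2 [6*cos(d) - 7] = -6*cos(d)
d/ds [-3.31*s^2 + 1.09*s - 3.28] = 1.09 - 6.62*s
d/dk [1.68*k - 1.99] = 1.68000000000000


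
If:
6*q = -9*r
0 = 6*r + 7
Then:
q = 7/4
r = -7/6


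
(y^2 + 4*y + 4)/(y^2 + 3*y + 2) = (y + 2)/(y + 1)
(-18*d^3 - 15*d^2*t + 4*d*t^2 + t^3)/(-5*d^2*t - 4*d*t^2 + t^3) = (-18*d^2 + 3*d*t + t^2)/(t*(-5*d + t))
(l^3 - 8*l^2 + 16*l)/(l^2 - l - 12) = l*(l - 4)/(l + 3)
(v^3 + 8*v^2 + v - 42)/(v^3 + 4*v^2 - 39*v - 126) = (v - 2)/(v - 6)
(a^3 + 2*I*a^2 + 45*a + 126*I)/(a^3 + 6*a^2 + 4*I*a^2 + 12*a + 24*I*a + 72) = (a^2 - 4*I*a + 21)/(a^2 + 2*a*(3 - I) - 12*I)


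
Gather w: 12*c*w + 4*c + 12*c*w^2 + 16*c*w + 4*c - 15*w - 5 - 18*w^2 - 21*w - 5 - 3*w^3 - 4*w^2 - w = 8*c - 3*w^3 + w^2*(12*c - 22) + w*(28*c - 37) - 10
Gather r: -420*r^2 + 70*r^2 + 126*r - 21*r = -350*r^2 + 105*r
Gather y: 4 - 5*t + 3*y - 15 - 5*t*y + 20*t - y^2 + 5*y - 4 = 15*t - y^2 + y*(8 - 5*t) - 15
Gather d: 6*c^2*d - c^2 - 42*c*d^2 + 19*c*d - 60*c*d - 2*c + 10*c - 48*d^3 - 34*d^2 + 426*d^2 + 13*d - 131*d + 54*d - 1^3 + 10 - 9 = -c^2 + 8*c - 48*d^3 + d^2*(392 - 42*c) + d*(6*c^2 - 41*c - 64)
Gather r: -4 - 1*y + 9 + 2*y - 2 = y + 3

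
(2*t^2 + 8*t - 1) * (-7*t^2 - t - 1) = -14*t^4 - 58*t^3 - 3*t^2 - 7*t + 1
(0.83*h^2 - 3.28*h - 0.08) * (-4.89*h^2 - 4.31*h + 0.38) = -4.0587*h^4 + 12.4619*h^3 + 14.8434*h^2 - 0.9016*h - 0.0304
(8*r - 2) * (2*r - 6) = 16*r^2 - 52*r + 12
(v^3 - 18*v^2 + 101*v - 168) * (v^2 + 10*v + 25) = v^5 - 8*v^4 - 54*v^3 + 392*v^2 + 845*v - 4200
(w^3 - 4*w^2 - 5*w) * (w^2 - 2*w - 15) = w^5 - 6*w^4 - 12*w^3 + 70*w^2 + 75*w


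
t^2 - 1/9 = (t - 1/3)*(t + 1/3)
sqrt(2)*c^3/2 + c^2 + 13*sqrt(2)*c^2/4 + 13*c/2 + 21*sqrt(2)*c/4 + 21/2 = (c + 3)*(c + 7/2)*(sqrt(2)*c/2 + 1)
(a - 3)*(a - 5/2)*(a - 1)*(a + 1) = a^4 - 11*a^3/2 + 13*a^2/2 + 11*a/2 - 15/2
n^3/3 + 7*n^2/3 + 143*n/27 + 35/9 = (n/3 + 1)*(n + 5/3)*(n + 7/3)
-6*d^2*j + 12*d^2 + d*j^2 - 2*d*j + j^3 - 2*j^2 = (-2*d + j)*(3*d + j)*(j - 2)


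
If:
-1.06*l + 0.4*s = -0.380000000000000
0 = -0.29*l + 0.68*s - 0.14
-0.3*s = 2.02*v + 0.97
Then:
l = 0.52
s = 0.43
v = -0.54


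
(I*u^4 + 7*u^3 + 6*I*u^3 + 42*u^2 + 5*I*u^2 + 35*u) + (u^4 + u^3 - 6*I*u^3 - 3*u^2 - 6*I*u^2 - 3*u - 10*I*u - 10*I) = u^4 + I*u^4 + 8*u^3 + 39*u^2 - I*u^2 + 32*u - 10*I*u - 10*I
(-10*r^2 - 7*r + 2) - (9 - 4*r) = -10*r^2 - 3*r - 7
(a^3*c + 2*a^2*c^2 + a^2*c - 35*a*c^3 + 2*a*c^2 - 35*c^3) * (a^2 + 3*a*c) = a^5*c + 5*a^4*c^2 + a^4*c - 29*a^3*c^3 + 5*a^3*c^2 - 105*a^2*c^4 - 29*a^2*c^3 - 105*a*c^4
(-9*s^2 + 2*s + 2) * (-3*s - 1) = 27*s^3 + 3*s^2 - 8*s - 2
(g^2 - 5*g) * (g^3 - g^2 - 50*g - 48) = g^5 - 6*g^4 - 45*g^3 + 202*g^2 + 240*g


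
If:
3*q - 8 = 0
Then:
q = 8/3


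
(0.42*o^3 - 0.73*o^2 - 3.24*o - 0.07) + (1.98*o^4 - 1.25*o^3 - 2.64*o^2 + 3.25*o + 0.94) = 1.98*o^4 - 0.83*o^3 - 3.37*o^2 + 0.00999999999999979*o + 0.87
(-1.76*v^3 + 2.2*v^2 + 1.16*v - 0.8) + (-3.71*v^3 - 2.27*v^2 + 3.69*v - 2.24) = -5.47*v^3 - 0.0699999999999998*v^2 + 4.85*v - 3.04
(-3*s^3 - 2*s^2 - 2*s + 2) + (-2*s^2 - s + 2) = -3*s^3 - 4*s^2 - 3*s + 4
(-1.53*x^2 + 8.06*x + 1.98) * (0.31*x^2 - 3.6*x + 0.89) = -0.4743*x^4 + 8.0066*x^3 - 29.7639*x^2 + 0.0454000000000008*x + 1.7622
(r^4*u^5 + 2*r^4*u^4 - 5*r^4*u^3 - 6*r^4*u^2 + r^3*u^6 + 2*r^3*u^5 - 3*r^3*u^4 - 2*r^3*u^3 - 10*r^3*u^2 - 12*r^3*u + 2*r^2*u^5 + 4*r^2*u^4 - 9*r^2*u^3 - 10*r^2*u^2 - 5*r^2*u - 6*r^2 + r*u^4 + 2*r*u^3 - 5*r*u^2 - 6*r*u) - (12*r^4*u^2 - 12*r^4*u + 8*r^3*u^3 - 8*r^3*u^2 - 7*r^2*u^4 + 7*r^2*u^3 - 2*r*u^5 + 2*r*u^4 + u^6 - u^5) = r^4*u^5 + 2*r^4*u^4 - 5*r^4*u^3 - 18*r^4*u^2 + 12*r^4*u + r^3*u^6 + 2*r^3*u^5 - 3*r^3*u^4 - 10*r^3*u^3 - 2*r^3*u^2 - 12*r^3*u + 2*r^2*u^5 + 11*r^2*u^4 - 16*r^2*u^3 - 10*r^2*u^2 - 5*r^2*u - 6*r^2 + 2*r*u^5 - r*u^4 + 2*r*u^3 - 5*r*u^2 - 6*r*u - u^6 + u^5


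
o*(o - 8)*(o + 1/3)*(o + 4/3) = o^4 - 19*o^3/3 - 116*o^2/9 - 32*o/9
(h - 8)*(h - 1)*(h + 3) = h^3 - 6*h^2 - 19*h + 24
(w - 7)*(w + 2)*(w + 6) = w^3 + w^2 - 44*w - 84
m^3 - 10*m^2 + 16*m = m*(m - 8)*(m - 2)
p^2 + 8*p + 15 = (p + 3)*(p + 5)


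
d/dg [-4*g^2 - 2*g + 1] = -8*g - 2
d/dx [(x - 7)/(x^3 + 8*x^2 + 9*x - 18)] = (x^3 + 8*x^2 + 9*x - (x - 7)*(3*x^2 + 16*x + 9) - 18)/(x^3 + 8*x^2 + 9*x - 18)^2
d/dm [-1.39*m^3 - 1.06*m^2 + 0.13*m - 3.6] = -4.17*m^2 - 2.12*m + 0.13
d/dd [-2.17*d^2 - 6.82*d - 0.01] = -4.34*d - 6.82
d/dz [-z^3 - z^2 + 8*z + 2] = -3*z^2 - 2*z + 8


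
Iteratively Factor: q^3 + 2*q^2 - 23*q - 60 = (q + 4)*(q^2 - 2*q - 15) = (q - 5)*(q + 4)*(q + 3)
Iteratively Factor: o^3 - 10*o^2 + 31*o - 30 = (o - 5)*(o^2 - 5*o + 6) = (o - 5)*(o - 3)*(o - 2)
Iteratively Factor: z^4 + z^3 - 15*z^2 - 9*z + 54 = (z - 3)*(z^3 + 4*z^2 - 3*z - 18) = (z - 3)*(z + 3)*(z^2 + z - 6) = (z - 3)*(z - 2)*(z + 3)*(z + 3)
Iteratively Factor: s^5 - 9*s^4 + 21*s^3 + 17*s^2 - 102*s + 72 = (s - 4)*(s^4 - 5*s^3 + s^2 + 21*s - 18) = (s - 4)*(s - 3)*(s^3 - 2*s^2 - 5*s + 6) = (s - 4)*(s - 3)*(s - 1)*(s^2 - s - 6) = (s - 4)*(s - 3)*(s - 1)*(s + 2)*(s - 3)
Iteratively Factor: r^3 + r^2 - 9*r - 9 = (r + 3)*(r^2 - 2*r - 3) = (r + 1)*(r + 3)*(r - 3)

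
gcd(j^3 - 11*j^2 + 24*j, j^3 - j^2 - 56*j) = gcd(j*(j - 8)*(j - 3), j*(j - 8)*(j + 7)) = j^2 - 8*j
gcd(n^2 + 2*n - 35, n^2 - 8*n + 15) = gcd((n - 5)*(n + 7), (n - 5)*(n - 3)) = n - 5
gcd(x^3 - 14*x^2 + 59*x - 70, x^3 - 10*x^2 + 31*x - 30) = x^2 - 7*x + 10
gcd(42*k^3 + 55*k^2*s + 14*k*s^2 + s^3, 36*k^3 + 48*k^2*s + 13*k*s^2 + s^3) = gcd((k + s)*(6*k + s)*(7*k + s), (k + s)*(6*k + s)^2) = 6*k^2 + 7*k*s + s^2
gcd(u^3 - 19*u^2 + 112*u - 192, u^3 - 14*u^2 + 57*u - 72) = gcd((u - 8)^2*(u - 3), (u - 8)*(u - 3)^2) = u^2 - 11*u + 24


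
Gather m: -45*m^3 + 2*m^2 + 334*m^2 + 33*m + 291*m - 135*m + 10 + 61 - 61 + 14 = -45*m^3 + 336*m^2 + 189*m + 24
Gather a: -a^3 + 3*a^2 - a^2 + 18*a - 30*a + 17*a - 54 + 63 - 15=-a^3 + 2*a^2 + 5*a - 6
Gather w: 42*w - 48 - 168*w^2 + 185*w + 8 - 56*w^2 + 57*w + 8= -224*w^2 + 284*w - 32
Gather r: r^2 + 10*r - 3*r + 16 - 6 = r^2 + 7*r + 10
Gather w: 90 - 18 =72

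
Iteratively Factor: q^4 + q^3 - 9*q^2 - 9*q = (q - 3)*(q^3 + 4*q^2 + 3*q) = (q - 3)*(q + 1)*(q^2 + 3*q) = (q - 3)*(q + 1)*(q + 3)*(q)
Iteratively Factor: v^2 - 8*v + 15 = (v - 3)*(v - 5)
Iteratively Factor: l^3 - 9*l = (l)*(l^2 - 9) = l*(l - 3)*(l + 3)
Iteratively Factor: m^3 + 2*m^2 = (m + 2)*(m^2) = m*(m + 2)*(m)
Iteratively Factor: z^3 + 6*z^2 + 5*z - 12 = (z - 1)*(z^2 + 7*z + 12) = (z - 1)*(z + 3)*(z + 4)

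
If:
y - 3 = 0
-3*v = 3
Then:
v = -1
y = 3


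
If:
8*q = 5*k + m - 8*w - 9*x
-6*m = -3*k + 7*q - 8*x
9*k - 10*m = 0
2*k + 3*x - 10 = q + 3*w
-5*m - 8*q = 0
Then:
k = -51200/13121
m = -46080/13121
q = 28800/13121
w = -77630/13121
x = 9840/13121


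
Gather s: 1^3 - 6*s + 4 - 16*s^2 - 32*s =-16*s^2 - 38*s + 5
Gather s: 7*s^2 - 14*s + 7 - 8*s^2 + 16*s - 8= -s^2 + 2*s - 1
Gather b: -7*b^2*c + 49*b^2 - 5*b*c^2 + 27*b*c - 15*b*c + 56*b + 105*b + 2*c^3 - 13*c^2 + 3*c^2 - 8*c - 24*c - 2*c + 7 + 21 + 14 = b^2*(49 - 7*c) + b*(-5*c^2 + 12*c + 161) + 2*c^3 - 10*c^2 - 34*c + 42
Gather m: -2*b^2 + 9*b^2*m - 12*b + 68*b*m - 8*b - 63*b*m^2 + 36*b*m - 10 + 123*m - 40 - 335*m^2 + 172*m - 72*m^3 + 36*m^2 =-2*b^2 - 20*b - 72*m^3 + m^2*(-63*b - 299) + m*(9*b^2 + 104*b + 295) - 50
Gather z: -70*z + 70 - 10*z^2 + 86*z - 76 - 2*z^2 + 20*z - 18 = -12*z^2 + 36*z - 24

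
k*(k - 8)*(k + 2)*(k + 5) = k^4 - k^3 - 46*k^2 - 80*k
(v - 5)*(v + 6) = v^2 + v - 30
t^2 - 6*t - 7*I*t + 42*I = (t - 6)*(t - 7*I)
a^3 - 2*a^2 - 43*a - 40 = (a - 8)*(a + 1)*(a + 5)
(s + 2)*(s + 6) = s^2 + 8*s + 12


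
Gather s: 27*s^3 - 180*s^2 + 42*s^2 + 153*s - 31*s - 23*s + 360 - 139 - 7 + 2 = 27*s^3 - 138*s^2 + 99*s + 216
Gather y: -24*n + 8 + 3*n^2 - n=3*n^2 - 25*n + 8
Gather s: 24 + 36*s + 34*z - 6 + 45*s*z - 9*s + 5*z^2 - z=s*(45*z + 27) + 5*z^2 + 33*z + 18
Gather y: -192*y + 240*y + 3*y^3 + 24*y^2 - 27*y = 3*y^3 + 24*y^2 + 21*y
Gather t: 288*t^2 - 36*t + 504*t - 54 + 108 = 288*t^2 + 468*t + 54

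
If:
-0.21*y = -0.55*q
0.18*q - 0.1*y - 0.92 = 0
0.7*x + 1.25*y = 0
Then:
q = -11.23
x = 52.53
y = -29.42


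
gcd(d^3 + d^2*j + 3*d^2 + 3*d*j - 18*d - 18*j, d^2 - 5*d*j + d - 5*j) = 1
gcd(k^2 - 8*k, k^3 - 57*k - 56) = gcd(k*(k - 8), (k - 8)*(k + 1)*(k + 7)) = k - 8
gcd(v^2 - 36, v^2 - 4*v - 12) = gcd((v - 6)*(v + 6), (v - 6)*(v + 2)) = v - 6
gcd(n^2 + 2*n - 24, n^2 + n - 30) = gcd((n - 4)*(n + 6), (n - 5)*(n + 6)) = n + 6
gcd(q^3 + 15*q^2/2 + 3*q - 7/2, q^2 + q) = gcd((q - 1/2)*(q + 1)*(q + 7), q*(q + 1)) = q + 1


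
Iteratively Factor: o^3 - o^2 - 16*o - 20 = (o - 5)*(o^2 + 4*o + 4) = (o - 5)*(o + 2)*(o + 2)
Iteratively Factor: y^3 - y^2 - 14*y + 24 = (y - 3)*(y^2 + 2*y - 8) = (y - 3)*(y + 4)*(y - 2)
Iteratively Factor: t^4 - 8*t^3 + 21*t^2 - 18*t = (t - 3)*(t^3 - 5*t^2 + 6*t) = (t - 3)^2*(t^2 - 2*t) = (t - 3)^2*(t - 2)*(t)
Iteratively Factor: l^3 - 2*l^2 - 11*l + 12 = (l + 3)*(l^2 - 5*l + 4) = (l - 4)*(l + 3)*(l - 1)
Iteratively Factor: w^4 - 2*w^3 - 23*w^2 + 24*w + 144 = (w + 3)*(w^3 - 5*w^2 - 8*w + 48) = (w + 3)^2*(w^2 - 8*w + 16) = (w - 4)*(w + 3)^2*(w - 4)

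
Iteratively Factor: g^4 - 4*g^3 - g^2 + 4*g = (g + 1)*(g^3 - 5*g^2 + 4*g) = (g - 4)*(g + 1)*(g^2 - g) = (g - 4)*(g - 1)*(g + 1)*(g)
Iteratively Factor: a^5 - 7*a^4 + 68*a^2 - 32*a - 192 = (a + 2)*(a^4 - 9*a^3 + 18*a^2 + 32*a - 96) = (a - 4)*(a + 2)*(a^3 - 5*a^2 - 2*a + 24) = (a - 4)*(a + 2)^2*(a^2 - 7*a + 12) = (a - 4)^2*(a + 2)^2*(a - 3)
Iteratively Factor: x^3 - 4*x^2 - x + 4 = (x - 4)*(x^2 - 1) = (x - 4)*(x - 1)*(x + 1)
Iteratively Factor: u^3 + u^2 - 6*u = (u - 2)*(u^2 + 3*u) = (u - 2)*(u + 3)*(u)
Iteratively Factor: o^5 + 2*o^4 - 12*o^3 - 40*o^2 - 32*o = (o - 4)*(o^4 + 6*o^3 + 12*o^2 + 8*o) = (o - 4)*(o + 2)*(o^3 + 4*o^2 + 4*o) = (o - 4)*(o + 2)^2*(o^2 + 2*o) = o*(o - 4)*(o + 2)^2*(o + 2)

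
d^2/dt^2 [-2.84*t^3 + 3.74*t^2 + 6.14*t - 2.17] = 7.48 - 17.04*t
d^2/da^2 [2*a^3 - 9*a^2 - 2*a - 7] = 12*a - 18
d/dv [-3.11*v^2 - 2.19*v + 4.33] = -6.22*v - 2.19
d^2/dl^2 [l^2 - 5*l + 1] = 2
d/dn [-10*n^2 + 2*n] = 2 - 20*n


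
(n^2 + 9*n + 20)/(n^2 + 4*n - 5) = (n + 4)/(n - 1)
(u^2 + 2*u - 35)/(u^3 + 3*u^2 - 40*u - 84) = (u - 5)/(u^2 - 4*u - 12)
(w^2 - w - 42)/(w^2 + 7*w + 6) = (w - 7)/(w + 1)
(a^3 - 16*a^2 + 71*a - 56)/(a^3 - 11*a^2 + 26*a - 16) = (a - 7)/(a - 2)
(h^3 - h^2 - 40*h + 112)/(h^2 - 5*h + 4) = (h^2 + 3*h - 28)/(h - 1)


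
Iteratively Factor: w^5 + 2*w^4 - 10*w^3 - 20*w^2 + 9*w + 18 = (w - 3)*(w^4 + 5*w^3 + 5*w^2 - 5*w - 6) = (w - 3)*(w + 2)*(w^3 + 3*w^2 - w - 3) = (w - 3)*(w + 1)*(w + 2)*(w^2 + 2*w - 3) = (w - 3)*(w - 1)*(w + 1)*(w + 2)*(w + 3)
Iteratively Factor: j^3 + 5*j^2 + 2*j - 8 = (j + 4)*(j^2 + j - 2) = (j + 2)*(j + 4)*(j - 1)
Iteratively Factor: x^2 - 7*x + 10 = (x - 2)*(x - 5)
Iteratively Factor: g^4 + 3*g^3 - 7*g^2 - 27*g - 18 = (g - 3)*(g^3 + 6*g^2 + 11*g + 6) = (g - 3)*(g + 2)*(g^2 + 4*g + 3) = (g - 3)*(g + 1)*(g + 2)*(g + 3)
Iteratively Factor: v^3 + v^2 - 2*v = (v)*(v^2 + v - 2) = v*(v - 1)*(v + 2)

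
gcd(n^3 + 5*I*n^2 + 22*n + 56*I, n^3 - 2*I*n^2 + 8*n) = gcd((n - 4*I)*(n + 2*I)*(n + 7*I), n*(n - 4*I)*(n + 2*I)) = n^2 - 2*I*n + 8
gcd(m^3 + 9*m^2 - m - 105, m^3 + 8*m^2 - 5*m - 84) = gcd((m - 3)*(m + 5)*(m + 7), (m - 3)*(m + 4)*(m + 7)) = m^2 + 4*m - 21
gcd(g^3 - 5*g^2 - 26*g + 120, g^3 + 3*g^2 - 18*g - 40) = g^2 + g - 20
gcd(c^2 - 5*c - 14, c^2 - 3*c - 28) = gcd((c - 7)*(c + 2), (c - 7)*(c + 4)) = c - 7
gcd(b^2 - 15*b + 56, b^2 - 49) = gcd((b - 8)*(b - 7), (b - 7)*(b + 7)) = b - 7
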